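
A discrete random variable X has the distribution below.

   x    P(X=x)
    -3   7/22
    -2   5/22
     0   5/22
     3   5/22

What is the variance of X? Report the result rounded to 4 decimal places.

5.2893

E[X] = (7/22)·(-3) + (5/22)·(-2) + (5/22)·0 + (5/22)·3 = -8/11
E[X²] = (7/22)·9 + (5/22)·4 + (5/22)·0 + (5/22)·9 = 64/11
Var(X) = 64/11 − (-8/11)² = 640/121 ≈ 5.2893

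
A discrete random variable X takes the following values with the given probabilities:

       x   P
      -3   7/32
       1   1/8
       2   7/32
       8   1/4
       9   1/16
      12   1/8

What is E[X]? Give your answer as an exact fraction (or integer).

E[X] = (7/32)·(-3) + (1/8)·1 + (7/32)·2 + (1/4)·8 + (1/16)·9 + (1/8)·12
     = 127/32

127/32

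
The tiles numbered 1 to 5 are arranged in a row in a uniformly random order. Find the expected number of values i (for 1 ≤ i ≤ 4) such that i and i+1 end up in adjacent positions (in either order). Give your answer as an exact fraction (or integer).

For each i ∈ {1,…,4}, let Xᵢ = 1 if i and i+1 are adjacent. P(Xᵢ=1) = 2·(5−1)!/5! = 2/5.
By linearity, E[ΣXᵢ] = (4)·(2/5) = 8/5.

8/5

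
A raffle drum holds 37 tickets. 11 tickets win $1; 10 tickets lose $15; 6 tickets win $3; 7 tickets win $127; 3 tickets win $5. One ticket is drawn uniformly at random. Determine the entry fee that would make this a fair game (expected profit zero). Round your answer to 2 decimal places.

$21.16

E[payout] = (11/37)·1 + (10/37)·(-15) + (6/37)·3 + (7/37)·127 + (3/37)·5 = 783/37
Fair fee = E[payout] = 783/37 ≈ $21.16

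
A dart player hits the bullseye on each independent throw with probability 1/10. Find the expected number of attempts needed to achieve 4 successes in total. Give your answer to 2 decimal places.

40.00

By linearity (sum of 4 independent geometric waits), E[trials] = 4/p = 4/(1/10) = 40.
≈ 40.00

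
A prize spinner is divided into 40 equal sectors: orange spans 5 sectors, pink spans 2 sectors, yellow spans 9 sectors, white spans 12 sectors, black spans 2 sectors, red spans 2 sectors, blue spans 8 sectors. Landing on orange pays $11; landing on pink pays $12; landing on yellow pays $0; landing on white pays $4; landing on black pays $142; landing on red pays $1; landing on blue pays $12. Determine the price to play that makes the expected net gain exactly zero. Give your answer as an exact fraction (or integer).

E[payout] = (5/40)·11 + (2/40)·12 + (9/40)·0 + (12/40)·4 + (2/40)·142 + (2/40)·1 + (8/40)·12 = 509/40
Fair fee = E[payout] = 509/40

509/40 dollars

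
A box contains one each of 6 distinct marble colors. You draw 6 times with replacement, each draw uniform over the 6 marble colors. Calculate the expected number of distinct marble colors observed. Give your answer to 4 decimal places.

Let Xⱼ=1 if type j appears at least once. P(Xⱼ=1) = 1 − ((6−1)/6)^6 = 31031/46656.
E[#distinct] = 6·31031/46656 = 31031/7776.
≈ 3.9906

3.9906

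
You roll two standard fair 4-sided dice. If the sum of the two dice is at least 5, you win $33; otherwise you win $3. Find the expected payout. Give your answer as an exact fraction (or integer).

E[payout] = (3/8)·3 + (5/8)·33 = 87/4

87/4 dollars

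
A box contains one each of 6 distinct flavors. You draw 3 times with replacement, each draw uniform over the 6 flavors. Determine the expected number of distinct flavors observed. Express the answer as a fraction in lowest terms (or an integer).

Let Xⱼ=1 if type j appears at least once. P(Xⱼ=1) = 1 − ((6−1)/6)^3 = 91/216.
E[#distinct] = 6·91/216 = 91/36.

91/36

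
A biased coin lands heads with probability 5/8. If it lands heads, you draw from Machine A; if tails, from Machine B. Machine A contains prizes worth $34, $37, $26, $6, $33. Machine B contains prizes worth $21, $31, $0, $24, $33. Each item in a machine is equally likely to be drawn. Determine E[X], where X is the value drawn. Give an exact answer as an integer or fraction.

E[X | Machine A] = (34 + 37 + 26 + 6 + 33)/5 = 136/5
E[X | Machine B] = (21 + 31 + 0 + 24 + 33)/5 = 109/5
E[X] = (5/8)·136/5 + (3/8)·109/5 = 1007/40

1007/40 dollars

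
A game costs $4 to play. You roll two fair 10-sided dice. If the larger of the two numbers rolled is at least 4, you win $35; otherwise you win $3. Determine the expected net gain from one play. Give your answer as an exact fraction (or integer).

703/25 dollars

E[payout] = (9/100)·3 + (91/100)·35 = 803/25
Expected profit = 803/25 − 4 = 703/25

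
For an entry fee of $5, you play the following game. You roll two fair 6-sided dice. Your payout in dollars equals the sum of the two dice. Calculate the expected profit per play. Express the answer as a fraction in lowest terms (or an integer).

Distribution of the sum of the two dice: 2 w.p. 1/36, 3 w.p. 1/18, 4 w.p. 1/12, 5 w.p. 1/9, 6 w.p. 5/36, 7 w.p. 1/6, …
E[payout] = (1/36)·2 + (1/18)·3 + (1/12)·4 + (1/9)·5 + (5/36)·6 + (1/6)·7 + (5/36)·8 + (1/9)·9 + (1/12)·10 + (1/18)·11 + (1/36)·12 = 7
Expected profit = 7 − 5 = 2

$2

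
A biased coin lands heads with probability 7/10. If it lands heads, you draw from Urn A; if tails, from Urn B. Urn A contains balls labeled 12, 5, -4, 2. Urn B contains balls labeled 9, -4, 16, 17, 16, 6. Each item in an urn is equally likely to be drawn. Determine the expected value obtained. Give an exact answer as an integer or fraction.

E[X | Urn A] = (12 + 5 − 4 + 2)/4 = 15/4
E[X | Urn B] = (9 − 4 + 16 + 17 + 16 + 6)/6 = 10
E[X] = (7/10)·15/4 + (3/10)·10 = 45/8

45/8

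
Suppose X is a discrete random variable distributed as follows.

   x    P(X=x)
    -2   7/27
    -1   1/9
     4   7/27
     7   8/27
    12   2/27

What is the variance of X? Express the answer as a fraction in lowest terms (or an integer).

E[X] = (7/27)·(-2) + (1/9)·(-1) + (7/27)·4 + (8/27)·7 + (2/27)·12 = 91/27
E[X²] = (7/27)·4 + (1/9)·1 + (7/27)·16 + (8/27)·49 + (2/27)·144 = 823/27
Var(X) = 823/27 − (91/27)² = 13940/729

13940/729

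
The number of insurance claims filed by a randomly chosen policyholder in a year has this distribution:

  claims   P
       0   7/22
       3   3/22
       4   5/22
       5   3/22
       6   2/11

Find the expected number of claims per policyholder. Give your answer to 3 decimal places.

E[X] = (7/22)·0 + (3/22)·3 + (5/22)·4 + (3/22)·5 + (2/11)·6
     = 34/11 ≈ 3.091

3.091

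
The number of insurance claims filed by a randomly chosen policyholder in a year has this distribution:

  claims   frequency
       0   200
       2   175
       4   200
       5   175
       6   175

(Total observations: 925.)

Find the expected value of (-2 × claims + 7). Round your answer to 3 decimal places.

0.351

Total = 925, so P(claims=0) = 200/925, etc.
E[-2x+7] = (8/37)·7 + (7/37)·3 + (8/37)·(-1) + (7/37)·(-3) + (7/37)·(-5)
     = 13/37 ≈ 0.351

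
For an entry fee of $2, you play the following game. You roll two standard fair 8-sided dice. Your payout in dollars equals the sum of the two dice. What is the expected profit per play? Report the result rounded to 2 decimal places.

Distribution of the sum of the two dice: 2 w.p. 1/64, 3 w.p. 1/32, 4 w.p. 3/64, 5 w.p. 1/16, 6 w.p. 5/64, 7 w.p. 3/32, …
E[payout] = (1/64)·2 + (1/32)·3 + (3/64)·4 + (1/16)·5 + (5/64)·6 + (3/32)·7 + (7/64)·8 + (1/8)·9 + (7/64)·10 + (3/32)·11 + (5/64)·12 + (1/16)·13 + (3/64)·14 + (1/32)·15 + (1/64)·16 = 9
Expected profit = 9 − 2 = 7 ≈ $7.00

$7.00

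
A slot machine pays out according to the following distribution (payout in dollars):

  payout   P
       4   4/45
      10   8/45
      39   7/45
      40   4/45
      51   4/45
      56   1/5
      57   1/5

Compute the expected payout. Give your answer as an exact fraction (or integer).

350/9 dollars

E[X] = (4/45)·4 + (8/45)·10 + (7/45)·39 + (4/45)·40 + (4/45)·51 + (1/5)·56 + (1/5)·57
     = 350/9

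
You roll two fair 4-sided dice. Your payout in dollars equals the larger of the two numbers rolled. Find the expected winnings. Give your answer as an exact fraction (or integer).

25/8 dollars

Distribution of the larger of the two numbers rolled: 1 w.p. 1/16, 2 w.p. 3/16, 3 w.p. 5/16, 4 w.p. 7/16
E[payout] = (1/16)·1 + (3/16)·2 + (5/16)·3 + (7/16)·4 = 25/8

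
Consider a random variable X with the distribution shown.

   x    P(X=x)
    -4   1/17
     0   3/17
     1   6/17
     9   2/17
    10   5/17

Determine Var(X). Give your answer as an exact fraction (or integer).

6728/289

E[X] = (1/17)·(-4) + (3/17)·0 + (6/17)·1 + (2/17)·9 + (5/17)·10 = 70/17
E[X²] = (1/17)·16 + (3/17)·0 + (6/17)·1 + (2/17)·81 + (5/17)·100 = 684/17
Var(X) = 684/17 − (70/17)² = 6728/289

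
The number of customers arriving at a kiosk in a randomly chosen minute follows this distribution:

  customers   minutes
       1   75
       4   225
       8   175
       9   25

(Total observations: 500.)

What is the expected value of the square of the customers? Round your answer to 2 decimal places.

33.80

Total = 500, so P(customers=1) = 75/500, etc.
E[X²] = (3/20)·1 + (9/20)·16 + (7/20)·64 + (1/20)·81
     = 169/5 ≈ 33.80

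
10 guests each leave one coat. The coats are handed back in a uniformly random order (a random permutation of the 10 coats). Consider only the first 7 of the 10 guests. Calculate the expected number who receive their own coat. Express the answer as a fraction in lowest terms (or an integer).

Let Xᵢ = 1 if person i gets their own coat. For each i, P(Xᵢ=1) = 1/10.
By linearity of expectation, E[X₁+…+X_7] = 7·(1/10) = 7/10.

7/10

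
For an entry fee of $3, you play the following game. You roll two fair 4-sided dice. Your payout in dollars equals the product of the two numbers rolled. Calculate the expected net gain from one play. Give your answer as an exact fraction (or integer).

13/4 dollars

Distribution of the product of the two numbers rolled: 1 w.p. 1/16, 2 w.p. 1/8, 3 w.p. 1/8, 4 w.p. 3/16, 6 w.p. 1/8, 8 w.p. 1/8, …
E[payout] = (1/16)·1 + (1/8)·2 + (1/8)·3 + (3/16)·4 + (1/8)·6 + (1/8)·8 + (1/16)·9 + (1/8)·12 + (1/16)·16 = 25/4
Expected profit = 25/4 − 3 = 13/4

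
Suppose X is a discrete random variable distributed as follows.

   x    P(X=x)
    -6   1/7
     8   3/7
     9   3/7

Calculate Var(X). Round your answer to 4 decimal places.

E[X] = (1/7)·(-6) + (3/7)·8 + (3/7)·9 = 45/7
E[X²] = (1/7)·36 + (3/7)·64 + (3/7)·81 = 471/7
Var(X) = 471/7 − (45/7)² = 1272/49 ≈ 25.9592

25.9592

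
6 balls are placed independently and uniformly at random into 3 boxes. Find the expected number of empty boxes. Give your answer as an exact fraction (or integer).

Let Xⱼ=1 if box j is empty. P(Xⱼ=1) = ((3-1)/3)^6 = 64/729.
By linearity, E[#empty] = 3·64/729 = 64/243.

64/243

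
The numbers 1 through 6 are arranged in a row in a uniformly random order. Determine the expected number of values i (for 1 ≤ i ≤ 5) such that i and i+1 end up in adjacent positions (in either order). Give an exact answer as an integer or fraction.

For each i ∈ {1,…,5}, let Xᵢ = 1 if i and i+1 are adjacent. P(Xᵢ=1) = 2·(6−1)!/6! = 2/6.
By linearity, E[ΣXᵢ] = (5)·(2/6) = 5/3.

5/3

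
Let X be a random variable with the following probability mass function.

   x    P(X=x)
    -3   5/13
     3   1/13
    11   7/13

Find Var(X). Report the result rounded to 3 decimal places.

E[X] = (5/13)·(-3) + (1/13)·3 + (7/13)·11 = 5
E[X²] = (5/13)·9 + (1/13)·9 + (7/13)·121 = 901/13
Var(X) = 901/13 − (5)² = 576/13 ≈ 44.308

44.308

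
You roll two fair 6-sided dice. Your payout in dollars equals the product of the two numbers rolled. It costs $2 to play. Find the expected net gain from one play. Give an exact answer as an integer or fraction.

Distribution of the product of the two numbers rolled: 1 w.p. 1/36, 2 w.p. 1/18, 3 w.p. 1/18, 4 w.p. 1/12, 5 w.p. 1/18, 6 w.p. 1/9, …
E[payout] = (1/36)·1 + (1/18)·2 + (1/18)·3 + (1/12)·4 + (1/18)·5 + (1/9)·6 + (1/18)·8 + (1/36)·9 + (1/18)·10 + (1/9)·12 + (1/18)·15 + (1/36)·16 + (1/18)·18 + (1/18)·20 + (1/18)·24 + (1/36)·25 + (1/18)·30 + (1/36)·36 = 49/4
Expected profit = 49/4 − 2 = 41/4

41/4 dollars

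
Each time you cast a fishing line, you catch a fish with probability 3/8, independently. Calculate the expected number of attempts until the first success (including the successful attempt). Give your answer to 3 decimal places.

2.667

For a geometric distribution, E[trials] = 1/p = 1/(3/8) = 8/3.
≈ 2.667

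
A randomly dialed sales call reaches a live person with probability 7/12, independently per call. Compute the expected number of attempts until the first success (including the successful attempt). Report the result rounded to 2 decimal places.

For a geometric distribution, E[trials] = 1/p = 1/(7/12) = 12/7.
≈ 1.71

1.71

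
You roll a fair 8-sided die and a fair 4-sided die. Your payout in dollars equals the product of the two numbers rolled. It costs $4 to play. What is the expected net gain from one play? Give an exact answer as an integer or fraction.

Distribution of the product of the two numbers rolled: 1 w.p. 1/32, 2 w.p. 1/16, 3 w.p. 1/16, 4 w.p. 3/32, 5 w.p. 1/32, 6 w.p. 3/32, …
E[payout] = (1/32)·1 + (1/16)·2 + (1/16)·3 + (3/32)·4 + (1/32)·5 + (3/32)·6 + (1/32)·7 + (3/32)·8 + (1/32)·9 + (1/32)·10 + (3/32)·12 + (1/32)·14 + (1/32)·15 + (1/16)·16 + (1/32)·18 + (1/32)·20 + (1/32)·21 + (1/16)·24 + (1/32)·28 + (1/32)·32 = 45/4
Expected profit = 45/4 − 4 = 29/4

29/4 dollars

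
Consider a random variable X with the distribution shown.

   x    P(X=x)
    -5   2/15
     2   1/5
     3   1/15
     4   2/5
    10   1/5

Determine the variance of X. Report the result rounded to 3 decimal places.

18.649

E[X] = (2/15)·(-5) + (1/5)·2 + (1/15)·3 + (2/5)·4 + (1/5)·10 = 53/15
E[X²] = (2/15)·25 + (1/5)·4 + (1/15)·9 + (2/5)·16 + (1/5)·100 = 467/15
Var(X) = 467/15 − (53/15)² = 4196/225 ≈ 18.649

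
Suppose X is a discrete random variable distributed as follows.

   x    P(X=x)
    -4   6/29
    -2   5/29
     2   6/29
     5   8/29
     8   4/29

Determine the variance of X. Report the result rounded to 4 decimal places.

E[X] = (6/29)·(-4) + (5/29)·(-2) + (6/29)·2 + (8/29)·5 + (4/29)·8 = 50/29
E[X²] = (6/29)·16 + (5/29)·4 + (6/29)·4 + (8/29)·25 + (4/29)·64 = 596/29
Var(X) = 596/29 − (50/29)² = 14784/841 ≈ 17.5791

17.5791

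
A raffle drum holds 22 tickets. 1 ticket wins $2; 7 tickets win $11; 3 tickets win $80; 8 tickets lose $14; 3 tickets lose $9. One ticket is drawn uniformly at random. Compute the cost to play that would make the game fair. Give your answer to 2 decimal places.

E[payout] = (1/22)·2 + (7/22)·11 + (3/22)·80 + (8/22)·(-14) + (3/22)·(-9) = 90/11
Fair fee = E[payout] = 90/11 ≈ $8.18

$8.18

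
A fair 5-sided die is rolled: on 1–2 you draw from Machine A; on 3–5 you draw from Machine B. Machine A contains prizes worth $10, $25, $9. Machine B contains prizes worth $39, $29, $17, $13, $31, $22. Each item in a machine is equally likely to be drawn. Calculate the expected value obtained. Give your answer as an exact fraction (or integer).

E[X | Machine A] = (10 + 25 + 9)/3 = 44/3
E[X | Machine B] = (39 + 29 + 17 + 13 + 31 + 22)/6 = 151/6
E[X] = (2/5)·44/3 + (3/5)·151/6 = 629/30

629/30 dollars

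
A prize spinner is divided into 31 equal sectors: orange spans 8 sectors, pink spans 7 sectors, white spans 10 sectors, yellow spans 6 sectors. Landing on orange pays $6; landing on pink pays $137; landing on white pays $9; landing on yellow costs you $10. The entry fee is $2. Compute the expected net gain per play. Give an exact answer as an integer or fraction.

E[payout] = (8/31)·6 + (7/31)·137 + (10/31)·9 + (6/31)·(-10) = 1037/31
Expected profit = 1037/31 − 2 = 975/31

975/31 dollars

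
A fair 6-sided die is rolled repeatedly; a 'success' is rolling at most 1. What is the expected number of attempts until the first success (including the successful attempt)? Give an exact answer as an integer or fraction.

For a geometric distribution, E[trials] = 1/p = 1/(1/6) = 6.

6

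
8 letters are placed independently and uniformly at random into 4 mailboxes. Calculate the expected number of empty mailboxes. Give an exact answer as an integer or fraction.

Let Xⱼ=1 if mailbox j is empty. P(Xⱼ=1) = ((4-1)/4)^8 = 6561/65536.
By linearity, E[#empty] = 4·6561/65536 = 6561/16384.

6561/16384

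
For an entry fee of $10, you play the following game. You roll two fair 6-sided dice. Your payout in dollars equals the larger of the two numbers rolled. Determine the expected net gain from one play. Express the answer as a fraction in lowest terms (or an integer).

-199/36 dollars

Distribution of the larger of the two numbers rolled: 1 w.p. 1/36, 2 w.p. 1/12, 3 w.p. 5/36, 4 w.p. 7/36, 5 w.p. 1/4, 6 w.p. 11/36
E[payout] = (1/36)·1 + (1/12)·2 + (5/36)·3 + (7/36)·4 + (1/4)·5 + (11/36)·6 = 161/36
Expected profit = 161/36 − 10 = -199/36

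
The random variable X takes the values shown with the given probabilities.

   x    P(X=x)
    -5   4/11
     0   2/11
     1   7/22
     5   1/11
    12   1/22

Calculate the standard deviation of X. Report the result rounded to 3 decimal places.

E[X] = -1/2, E[X²] = 401/22
Var(X) = E[X²] − (E[X])² = 401/22 − 1/4 = 791/44
SD(X) = √(791/44) ≈ 4.240

4.240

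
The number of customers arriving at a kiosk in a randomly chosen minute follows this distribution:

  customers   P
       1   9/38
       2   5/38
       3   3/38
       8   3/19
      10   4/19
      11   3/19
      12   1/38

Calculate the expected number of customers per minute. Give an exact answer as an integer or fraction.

E[X] = (9/38)·1 + (5/38)·2 + (3/38)·3 + (3/19)·8 + (4/19)·10 + (3/19)·11 + (1/38)·12
     = 117/19

117/19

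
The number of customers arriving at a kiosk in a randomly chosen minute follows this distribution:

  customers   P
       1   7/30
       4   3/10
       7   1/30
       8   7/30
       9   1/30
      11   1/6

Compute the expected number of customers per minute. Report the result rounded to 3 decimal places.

E[X] = (7/30)·1 + (3/10)·4 + (1/30)·7 + (7/30)·8 + (1/30)·9 + (1/6)·11
     = 17/3 ≈ 5.667

5.667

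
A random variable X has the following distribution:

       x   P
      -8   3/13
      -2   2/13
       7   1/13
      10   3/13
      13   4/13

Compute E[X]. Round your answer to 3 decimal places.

E[X] = (3/13)·(-8) + (2/13)·(-2) + (1/13)·7 + (3/13)·10 + (4/13)·13
     = 61/13 ≈ 4.692

4.692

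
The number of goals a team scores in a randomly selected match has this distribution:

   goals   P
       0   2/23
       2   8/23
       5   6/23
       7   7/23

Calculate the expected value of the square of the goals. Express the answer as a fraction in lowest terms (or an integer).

525/23

E[X²] = (2/23)·0 + (8/23)·4 + (6/23)·25 + (7/23)·49
     = 525/23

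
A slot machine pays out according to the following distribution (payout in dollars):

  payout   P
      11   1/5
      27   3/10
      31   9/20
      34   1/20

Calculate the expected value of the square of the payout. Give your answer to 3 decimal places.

E[X²] = (1/5)·121 + (3/10)·729 + (9/20)·961 + (1/20)·1156
     = 14663/20 ≈ 733.150

733.150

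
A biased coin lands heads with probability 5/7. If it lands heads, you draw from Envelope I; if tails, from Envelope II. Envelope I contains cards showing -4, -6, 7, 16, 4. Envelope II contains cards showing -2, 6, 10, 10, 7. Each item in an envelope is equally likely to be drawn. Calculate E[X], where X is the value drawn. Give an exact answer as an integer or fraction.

E[X | Envelope I] = (-4 − 6 + 7 + 16 + 4)/5 = 17/5
E[X | Envelope II] = (-2 + 6 + 10 + 10 + 7)/5 = 31/5
E[X] = (5/7)·17/5 + (2/7)·31/5 = 21/5

21/5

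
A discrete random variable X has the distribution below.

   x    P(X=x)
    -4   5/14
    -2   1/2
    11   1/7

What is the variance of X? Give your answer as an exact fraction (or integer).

E[X] = (5/14)·(-4) + (1/2)·(-2) + (1/7)·11 = -6/7
E[X²] = (5/14)·16 + (1/2)·4 + (1/7)·121 = 25
Var(X) = 25 − (-6/7)² = 1189/49

1189/49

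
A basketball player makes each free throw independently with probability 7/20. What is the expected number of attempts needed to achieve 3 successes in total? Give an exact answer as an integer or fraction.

60/7

By linearity (sum of 3 independent geometric waits), E[trials] = 3/p = 3/(7/20) = 60/7.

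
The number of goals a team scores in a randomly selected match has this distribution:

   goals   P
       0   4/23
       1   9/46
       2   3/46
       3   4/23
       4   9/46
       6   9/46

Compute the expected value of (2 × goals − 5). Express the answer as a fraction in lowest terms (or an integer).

E[2x-5] = (4/23)·(-5) + (9/46)·(-3) + (3/46)·(-1) + (4/23)·1 + (9/46)·3 + (9/46)·7
     = 14/23

14/23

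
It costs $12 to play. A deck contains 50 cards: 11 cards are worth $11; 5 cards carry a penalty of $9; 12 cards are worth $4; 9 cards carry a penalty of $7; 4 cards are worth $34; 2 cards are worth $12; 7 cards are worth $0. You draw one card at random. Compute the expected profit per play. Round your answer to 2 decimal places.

-$7.58

E[payout] = (11/50)·11 + (5/50)·(-9) + (12/50)·4 + (9/50)·(-7) + (4/50)·34 + (2/50)·12 + (7/50)·0 = 221/50
Expected profit = 221/50 − 12 = -379/50 ≈ -$7.58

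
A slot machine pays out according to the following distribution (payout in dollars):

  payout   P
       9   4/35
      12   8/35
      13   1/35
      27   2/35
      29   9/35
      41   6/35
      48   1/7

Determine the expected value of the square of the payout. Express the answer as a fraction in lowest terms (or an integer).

E[X²] = (4/35)·81 + (8/35)·144 + (1/35)·169 + (2/35)·729 + (9/35)·841 + (6/35)·1681 + (1/7)·2304
     = 32278/35

32278/35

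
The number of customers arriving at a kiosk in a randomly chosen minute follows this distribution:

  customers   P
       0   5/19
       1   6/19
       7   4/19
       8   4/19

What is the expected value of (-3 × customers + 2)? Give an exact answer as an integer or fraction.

-160/19

E[-3x+2] = (5/19)·2 + (6/19)·(-1) + (4/19)·(-19) + (4/19)·(-22)
     = -160/19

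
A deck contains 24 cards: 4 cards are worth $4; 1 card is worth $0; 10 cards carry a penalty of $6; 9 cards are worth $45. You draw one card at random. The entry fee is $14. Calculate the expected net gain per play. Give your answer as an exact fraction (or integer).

E[payout] = (4/24)·4 + (1/24)·0 + (10/24)·(-6) + (9/24)·45 = 361/24
Expected profit = 361/24 − 14 = 25/24

25/24 dollars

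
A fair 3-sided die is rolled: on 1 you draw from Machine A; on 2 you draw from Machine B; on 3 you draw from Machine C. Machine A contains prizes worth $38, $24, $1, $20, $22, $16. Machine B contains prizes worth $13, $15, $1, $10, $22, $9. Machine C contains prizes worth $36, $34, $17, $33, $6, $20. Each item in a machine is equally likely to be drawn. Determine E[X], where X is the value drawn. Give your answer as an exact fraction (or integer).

E[X | Machine A] = (38 + 24 + 1 + 20 + 22 + 16)/6 = 121/6
E[X | Machine B] = (13 + 15 + 1 + 10 + 22 + 9)/6 = 35/3
E[X | Machine C] = (36 + 34 + 17 + 33 + 6 + 20)/6 = 73/3
E[X] = (1/3)·121/6 + (1/3)·35/3 + (1/3)·73/3 = 337/18

337/18 dollars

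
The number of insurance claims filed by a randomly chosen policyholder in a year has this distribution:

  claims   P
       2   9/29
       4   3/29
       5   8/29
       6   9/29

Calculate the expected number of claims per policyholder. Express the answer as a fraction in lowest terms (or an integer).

124/29

E[X] = (9/29)·2 + (3/29)·4 + (8/29)·5 + (9/29)·6
     = 124/29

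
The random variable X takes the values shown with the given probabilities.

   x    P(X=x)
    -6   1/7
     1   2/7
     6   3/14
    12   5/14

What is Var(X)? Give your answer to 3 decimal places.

39.571

E[X] = (1/7)·(-6) + (2/7)·1 + (3/14)·6 + (5/14)·12 = 5
E[X²] = (1/7)·36 + (2/7)·1 + (3/14)·36 + (5/14)·144 = 452/7
Var(X) = 452/7 − (5)² = 277/7 ≈ 39.571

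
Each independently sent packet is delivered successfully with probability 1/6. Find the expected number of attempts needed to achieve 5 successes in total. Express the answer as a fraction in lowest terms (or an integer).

30

By linearity (sum of 5 independent geometric waits), E[trials] = 5/p = 5/(1/6) = 30.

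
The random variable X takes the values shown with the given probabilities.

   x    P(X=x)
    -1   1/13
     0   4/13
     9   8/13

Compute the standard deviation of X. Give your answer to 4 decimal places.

4.4827

E[X] = 71/13, E[X²] = 649/13
Var(X) = E[X²] − (E[X])² = 649/13 − 5041/169 = 3396/169
SD(X) = √(3396/169) ≈ 4.4827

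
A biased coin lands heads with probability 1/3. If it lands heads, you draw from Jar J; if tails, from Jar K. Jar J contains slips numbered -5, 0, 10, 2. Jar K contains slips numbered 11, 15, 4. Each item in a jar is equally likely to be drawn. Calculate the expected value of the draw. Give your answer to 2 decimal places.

7.25

E[X | Jar J] = (-5 + 0 + 10 + 2)/4 = 7/4
E[X | Jar K] = (11 + 15 + 4)/3 = 10
E[X] = (1/3)·7/4 + (2/3)·10 = 29/4 ≈ 7.25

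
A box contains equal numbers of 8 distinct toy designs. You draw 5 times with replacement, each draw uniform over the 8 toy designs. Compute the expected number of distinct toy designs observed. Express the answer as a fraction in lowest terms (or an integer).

15961/4096

Let Xⱼ=1 if type j appears at least once. P(Xⱼ=1) = 1 − ((8−1)/8)^5 = 15961/32768.
E[#distinct] = 8·15961/32768 = 15961/4096.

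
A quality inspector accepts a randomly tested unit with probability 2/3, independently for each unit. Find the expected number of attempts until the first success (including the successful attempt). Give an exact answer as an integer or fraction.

For a geometric distribution, E[trials] = 1/p = 1/(2/3) = 3/2.

3/2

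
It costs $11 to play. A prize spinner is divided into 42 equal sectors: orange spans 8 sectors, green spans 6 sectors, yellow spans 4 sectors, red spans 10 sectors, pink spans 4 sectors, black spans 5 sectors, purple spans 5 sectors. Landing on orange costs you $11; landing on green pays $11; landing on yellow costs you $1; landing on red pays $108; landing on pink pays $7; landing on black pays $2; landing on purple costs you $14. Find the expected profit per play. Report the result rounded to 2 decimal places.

E[payout] = (8/42)·(-11) + (6/42)·11 + (4/42)·(-1) + (10/42)·108 + (4/42)·7 + (5/42)·2 + (5/42)·(-14) = 73/3
Expected profit = 73/3 − 11 = 40/3 ≈ $13.33

$13.33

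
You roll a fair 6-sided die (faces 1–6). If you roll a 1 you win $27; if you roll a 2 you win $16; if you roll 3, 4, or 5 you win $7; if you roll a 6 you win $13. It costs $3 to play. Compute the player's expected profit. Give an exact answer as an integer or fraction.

59/6 dollars

E[payout] = (1/2)·7 + (1/6)·13 + (1/6)·16 + (1/6)·27 = 77/6
Expected profit = 77/6 − 3 = 59/6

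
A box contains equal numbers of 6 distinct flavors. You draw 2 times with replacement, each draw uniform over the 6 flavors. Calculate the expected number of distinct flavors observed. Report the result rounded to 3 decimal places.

Let Xⱼ=1 if type j appears at least once. P(Xⱼ=1) = 1 − ((6−1)/6)^2 = 11/36.
E[#distinct] = 6·11/36 = 11/6.
≈ 1.833

1.833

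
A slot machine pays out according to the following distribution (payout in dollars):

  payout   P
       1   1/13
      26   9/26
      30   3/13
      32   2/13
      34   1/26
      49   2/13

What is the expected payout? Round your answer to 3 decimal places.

E[X] = (1/13)·1 + (9/26)·26 + (3/13)·30 + (2/13)·32 + (1/26)·34 + (2/13)·49
     = 387/13 ≈ 29.769

$29.769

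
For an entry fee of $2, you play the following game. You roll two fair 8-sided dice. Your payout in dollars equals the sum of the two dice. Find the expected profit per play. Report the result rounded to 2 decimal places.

$7.00

Distribution of the sum of the two dice: 2 w.p. 1/64, 3 w.p. 1/32, 4 w.p. 3/64, 5 w.p. 1/16, 6 w.p. 5/64, 7 w.p. 3/32, …
E[payout] = (1/64)·2 + (1/32)·3 + (3/64)·4 + (1/16)·5 + (5/64)·6 + (3/32)·7 + (7/64)·8 + (1/8)·9 + (7/64)·10 + (3/32)·11 + (5/64)·12 + (1/16)·13 + (3/64)·14 + (1/32)·15 + (1/64)·16 = 9
Expected profit = 9 − 2 = 7 ≈ $7.00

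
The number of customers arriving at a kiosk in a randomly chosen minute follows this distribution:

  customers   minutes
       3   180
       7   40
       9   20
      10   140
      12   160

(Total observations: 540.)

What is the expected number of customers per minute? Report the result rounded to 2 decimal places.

8.00

Total = 540, so P(customers=3) = 180/540, etc.
E[X] = (1/3)·3 + (2/27)·7 + (1/27)·9 + (7/27)·10 + (8/27)·12
     = 8 ≈ 8.00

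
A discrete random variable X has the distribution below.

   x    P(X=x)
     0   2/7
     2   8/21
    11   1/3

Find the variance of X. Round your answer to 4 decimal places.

22.2449

E[X] = (2/7)·0 + (8/21)·2 + (1/3)·11 = 31/7
E[X²] = (2/7)·0 + (8/21)·4 + (1/3)·121 = 293/7
Var(X) = 293/7 − (31/7)² = 1090/49 ≈ 22.2449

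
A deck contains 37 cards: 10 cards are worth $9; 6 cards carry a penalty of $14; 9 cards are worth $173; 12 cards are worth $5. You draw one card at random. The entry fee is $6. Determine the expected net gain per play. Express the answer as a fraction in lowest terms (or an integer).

1401/37 dollars

E[payout] = (10/37)·9 + (6/37)·(-14) + (9/37)·173 + (12/37)·5 = 1623/37
Expected profit = 1623/37 − 6 = 1401/37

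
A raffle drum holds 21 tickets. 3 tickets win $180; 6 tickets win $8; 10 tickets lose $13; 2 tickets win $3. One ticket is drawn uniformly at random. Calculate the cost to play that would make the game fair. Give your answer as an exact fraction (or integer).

E[payout] = (3/21)·180 + (6/21)·8 + (10/21)·(-13) + (2/21)·3 = 464/21
Fair fee = E[payout] = 464/21

464/21 dollars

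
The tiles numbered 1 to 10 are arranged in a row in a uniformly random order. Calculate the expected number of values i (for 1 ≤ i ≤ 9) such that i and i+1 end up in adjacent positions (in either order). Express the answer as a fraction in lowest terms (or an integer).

9/5

For each i ∈ {1,…,9}, let Xᵢ = 1 if i and i+1 are adjacent. P(Xᵢ=1) = 2·(10−1)!/10! = 2/10.
By linearity, E[ΣXᵢ] = (9)·(2/10) = 9/5.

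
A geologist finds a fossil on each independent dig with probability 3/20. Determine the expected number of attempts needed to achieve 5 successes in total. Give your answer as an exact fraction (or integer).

100/3

By linearity (sum of 5 independent geometric waits), E[trials] = 5/p = 5/(3/20) = 100/3.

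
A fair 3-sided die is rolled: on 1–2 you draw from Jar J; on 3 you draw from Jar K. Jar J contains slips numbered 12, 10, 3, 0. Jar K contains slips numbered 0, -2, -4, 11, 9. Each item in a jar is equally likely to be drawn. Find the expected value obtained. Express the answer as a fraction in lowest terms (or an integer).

51/10

E[X | Jar J] = (12 + 10 + 3 + 0)/4 = 25/4
E[X | Jar K] = (0 − 2 − 4 + 11 + 9)/5 = 14/5
E[X] = (2/3)·25/4 + (1/3)·14/5 = 51/10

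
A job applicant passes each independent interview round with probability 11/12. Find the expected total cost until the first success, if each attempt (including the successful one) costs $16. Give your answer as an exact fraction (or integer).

192/11 dollars

E[#attempts] = 1/p = 12/11; E[cost] = 16·12/11 = 192/11.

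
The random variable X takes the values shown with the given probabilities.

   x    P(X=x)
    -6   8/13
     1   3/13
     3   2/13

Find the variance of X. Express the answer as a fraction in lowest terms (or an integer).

192/13

E[X] = (8/13)·(-6) + (3/13)·1 + (2/13)·3 = -3
E[X²] = (8/13)·36 + (3/13)·1 + (2/13)·9 = 309/13
Var(X) = 309/13 − (-3)² = 192/13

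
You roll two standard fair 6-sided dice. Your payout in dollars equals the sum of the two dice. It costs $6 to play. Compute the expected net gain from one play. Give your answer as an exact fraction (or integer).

$1

Distribution of the sum of the two dice: 2 w.p. 1/36, 3 w.p. 1/18, 4 w.p. 1/12, 5 w.p. 1/9, 6 w.p. 5/36, 7 w.p. 1/6, …
E[payout] = (1/36)·2 + (1/18)·3 + (1/12)·4 + (1/9)·5 + (5/36)·6 + (1/6)·7 + (5/36)·8 + (1/9)·9 + (1/12)·10 + (1/18)·11 + (1/36)·12 = 7
Expected profit = 7 − 6 = 1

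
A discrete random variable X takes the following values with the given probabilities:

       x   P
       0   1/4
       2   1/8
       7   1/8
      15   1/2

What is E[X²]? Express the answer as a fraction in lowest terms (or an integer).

E[X²] = (1/4)·0 + (1/8)·4 + (1/8)·49 + (1/2)·225
     = 953/8

953/8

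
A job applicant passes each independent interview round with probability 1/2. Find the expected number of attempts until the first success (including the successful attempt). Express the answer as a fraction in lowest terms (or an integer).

2

For a geometric distribution, E[trials] = 1/p = 1/(1/2) = 2.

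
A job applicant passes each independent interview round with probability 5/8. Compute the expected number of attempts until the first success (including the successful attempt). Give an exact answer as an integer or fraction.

8/5

For a geometric distribution, E[trials] = 1/p = 1/(5/8) = 8/5.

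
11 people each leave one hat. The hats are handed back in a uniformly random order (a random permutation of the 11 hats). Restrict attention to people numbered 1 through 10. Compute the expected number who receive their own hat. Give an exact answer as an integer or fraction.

10/11

Let Xᵢ = 1 if person i gets their own hat. For each i, P(Xᵢ=1) = 1/11.
By linearity of expectation, E[X₁+…+X_10] = 10·(1/11) = 10/11.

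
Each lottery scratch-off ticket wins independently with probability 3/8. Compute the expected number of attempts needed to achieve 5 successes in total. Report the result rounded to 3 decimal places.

By linearity (sum of 5 independent geometric waits), E[trials] = 5/p = 5/(3/8) = 40/3.
≈ 13.333

13.333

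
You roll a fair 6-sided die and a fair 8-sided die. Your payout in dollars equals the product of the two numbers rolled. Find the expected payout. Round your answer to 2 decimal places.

$15.75

Distribution of the product of the two numbers rolled: 1 w.p. 1/48, 2 w.p. 1/24, 3 w.p. 1/24, 4 w.p. 1/16, 5 w.p. 1/24, 6 w.p. 1/12, …
E[payout] = (1/48)·1 + (1/24)·2 + (1/24)·3 + (1/16)·4 + (1/24)·5 + (1/12)·6 + (1/48)·7 + (1/16)·8 + (1/48)·9 + (1/24)·10 + (1/12)·12 + (1/48)·14 + (1/24)·15 + (1/24)·16 + (1/24)·18 + (1/24)·20 + (1/48)·21 + (1/16)·24 + (1/48)·25 + (1/48)·28 + (1/24)·30 + (1/48)·32 + (1/48)·35 + (1/48)·36 + (1/48)·40 + (1/48)·42 + (1/48)·48 = 63/4
≈ $15.75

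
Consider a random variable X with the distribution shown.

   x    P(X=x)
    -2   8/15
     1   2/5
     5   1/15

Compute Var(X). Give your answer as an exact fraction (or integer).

184/45

E[X] = (8/15)·(-2) + (2/5)·1 + (1/15)·5 = -1/3
E[X²] = (8/15)·4 + (2/5)·1 + (1/15)·25 = 21/5
Var(X) = 21/5 − (-1/3)² = 184/45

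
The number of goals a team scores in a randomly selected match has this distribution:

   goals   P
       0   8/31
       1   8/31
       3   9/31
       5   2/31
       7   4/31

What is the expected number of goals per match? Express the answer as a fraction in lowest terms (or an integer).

E[X] = (8/31)·0 + (8/31)·1 + (9/31)·3 + (2/31)·5 + (4/31)·7
     = 73/31

73/31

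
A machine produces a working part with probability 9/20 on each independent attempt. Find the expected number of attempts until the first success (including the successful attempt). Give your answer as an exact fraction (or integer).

20/9

For a geometric distribution, E[trials] = 1/p = 1/(9/20) = 20/9.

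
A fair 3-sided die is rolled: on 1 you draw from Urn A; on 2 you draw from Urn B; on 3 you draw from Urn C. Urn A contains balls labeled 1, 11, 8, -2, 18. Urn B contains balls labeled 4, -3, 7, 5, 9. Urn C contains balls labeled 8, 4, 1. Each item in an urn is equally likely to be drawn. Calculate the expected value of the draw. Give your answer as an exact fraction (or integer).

239/45

E[X | Urn A] = (1 + 11 + 8 − 2 + 18)/5 = 36/5
E[X | Urn B] = (4 − 3 + 7 + 5 + 9)/5 = 22/5
E[X | Urn C] = (8 + 4 + 1)/3 = 13/3
E[X] = (1/3)·36/5 + (1/3)·22/5 + (1/3)·13/3 = 239/45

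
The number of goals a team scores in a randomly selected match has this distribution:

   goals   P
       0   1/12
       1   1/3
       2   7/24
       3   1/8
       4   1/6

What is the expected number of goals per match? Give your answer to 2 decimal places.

1.96

E[X] = (1/12)·0 + (1/3)·1 + (7/24)·2 + (1/8)·3 + (1/6)·4
     = 47/24 ≈ 1.96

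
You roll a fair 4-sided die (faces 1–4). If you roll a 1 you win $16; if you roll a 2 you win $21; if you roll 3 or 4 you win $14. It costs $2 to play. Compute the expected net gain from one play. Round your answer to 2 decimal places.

E[payout] = (1/2)·14 + (1/4)·16 + (1/4)·21 = 65/4
Expected profit = 65/4 − 2 = 57/4 ≈ $14.25

$14.25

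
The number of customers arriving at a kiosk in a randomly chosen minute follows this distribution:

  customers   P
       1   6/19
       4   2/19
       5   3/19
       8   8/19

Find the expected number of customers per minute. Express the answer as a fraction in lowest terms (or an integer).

93/19

E[X] = (6/19)·1 + (2/19)·4 + (3/19)·5 + (8/19)·8
     = 93/19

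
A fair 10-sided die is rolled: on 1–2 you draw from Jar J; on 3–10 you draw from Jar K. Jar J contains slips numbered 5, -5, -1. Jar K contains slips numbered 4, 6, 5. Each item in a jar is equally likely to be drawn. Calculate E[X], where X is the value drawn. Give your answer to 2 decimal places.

3.93

E[X | Jar J] = (5 − 5 − 1)/3 = -1/3
E[X | Jar K] = (4 + 6 + 5)/3 = 5
E[X] = (1/5)·(-1/3) + (4/5)·5 = 59/15 ≈ 3.93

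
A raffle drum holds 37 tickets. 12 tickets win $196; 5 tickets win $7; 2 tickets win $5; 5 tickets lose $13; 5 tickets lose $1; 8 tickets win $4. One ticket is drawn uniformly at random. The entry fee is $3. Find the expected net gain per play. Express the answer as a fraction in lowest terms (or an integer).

E[payout] = (12/37)·196 + (5/37)·7 + (2/37)·5 + (5/37)·(-13) + (5/37)·(-1) + (8/37)·4 = 2359/37
Expected profit = 2359/37 − 3 = 2248/37

2248/37 dollars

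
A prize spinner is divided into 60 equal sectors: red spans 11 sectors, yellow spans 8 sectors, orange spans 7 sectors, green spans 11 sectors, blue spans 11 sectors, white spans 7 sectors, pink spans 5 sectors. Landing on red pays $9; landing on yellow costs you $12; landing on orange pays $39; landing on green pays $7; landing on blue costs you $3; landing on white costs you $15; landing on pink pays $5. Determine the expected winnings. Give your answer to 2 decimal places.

E[payout] = (11/60)·9 + (8/60)·(-12) + (7/60)·39 + (11/60)·7 + (11/60)·(-3) + (7/60)·(-15) + (5/60)·5 = 4
≈ $4.00

$4.00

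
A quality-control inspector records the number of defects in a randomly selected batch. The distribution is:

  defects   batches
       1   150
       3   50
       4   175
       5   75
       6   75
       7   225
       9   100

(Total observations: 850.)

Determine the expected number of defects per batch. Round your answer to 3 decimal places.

Total = 850, so P(defects=1) = 150/850, etc.
E[X] = (3/17)·1 + (1/17)·3 + (7/34)·4 + (3/34)·5 + (3/34)·6 + (9/34)·7 + (2/17)·9
     = 86/17 ≈ 5.059

5.059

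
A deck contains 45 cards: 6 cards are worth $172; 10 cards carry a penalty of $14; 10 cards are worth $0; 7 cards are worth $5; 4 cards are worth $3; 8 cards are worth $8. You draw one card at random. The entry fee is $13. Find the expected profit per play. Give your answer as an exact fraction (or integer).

418/45 dollars

E[payout] = (6/45)·172 + (10/45)·(-14) + (10/45)·0 + (7/45)·5 + (4/45)·3 + (8/45)·8 = 1003/45
Expected profit = 1003/45 − 13 = 418/45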